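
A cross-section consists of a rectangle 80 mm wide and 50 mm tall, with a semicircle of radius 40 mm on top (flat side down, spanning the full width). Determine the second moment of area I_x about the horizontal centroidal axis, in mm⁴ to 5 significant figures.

Break the section into simple shapes (no overlaps), measuring from the bottom-left corner of the bounding box.
Rectangular body: 80 × 50, A = 4 000 mm², y = 25 mm, Ī = 833333.3 mm⁴.
Semicircular cap: semicircle r = 40, A = 2513.274 mm², y = 66.97653 mm, Ī = 280977.8 mm⁴.
Centroid: ȳ = ΣA·y / ΣA = 41.19746 mm.
Transfer each piece to the horizontal centroidal axis using Ī + A·d² with d = y − 41.19746:
  rectangular body: d = -16.19746 mm → contributes +1 882 765 mm⁴
  semicircular cap: d = 25.77906 mm → contributes +1 951 200 mm⁴
Total I = 3 833 964 mm⁴.

I_x ≈ 3.8340 × 10⁶ mm⁴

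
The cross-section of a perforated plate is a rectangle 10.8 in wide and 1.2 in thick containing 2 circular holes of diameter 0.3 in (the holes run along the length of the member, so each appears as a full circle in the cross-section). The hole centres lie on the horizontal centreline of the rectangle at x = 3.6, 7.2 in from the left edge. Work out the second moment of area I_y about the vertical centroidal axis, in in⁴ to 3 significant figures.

Decompose the section into non-overlapping parts with the origin at the bottom-left of its bounding rectangle.
Plate: 10.8 × 1.2, A = 12.96 in², x = 5.4 in, Ī = 125.97 in⁴.
Hole 1 (subtracted): ⌀0.3, A = 0.070686 in², x = 3.6 in, Ī = 0.00039761 in⁴.
Hole 2 (subtracted): ⌀0.3, A = 0.070686 in², x = 7.2 in, Ī = 0.00039761 in⁴.
By symmetry the centroid is at mid-width, x̄ = 5.4 in.
Transfer each piece to the vertical centroidal axis using Ī + A·d² with d = x − 5.4:
  plate: d = 0 in → contributes +125.97 in⁴
  hole 1: d = -1.8 in → contributes −0.22942 in⁴
  hole 2: d = 1.8 in → contributes −0.22942 in⁴
Total I = 125.51 in⁴.

I_y ≈ 126 in⁴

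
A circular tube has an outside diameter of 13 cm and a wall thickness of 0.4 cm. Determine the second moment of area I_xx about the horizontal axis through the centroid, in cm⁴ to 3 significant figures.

I_xx ≈ 315 cm⁴

Treat the section as a set of non-overlapping primitives; coordinates are from the bounding-box lower-left.
Outer circle: ⌀13, A = 132.73 cm², y = 6.5 cm, Ī = 1 402 cm⁴.
Bore (subtracted): ⌀12.2, A = 116.9 cm², y = 6.5 cm, Ī = 1087.4 cm⁴.
By symmetry the centroid is at mid-height, ȳ = 6.5 cm.
All pieces are centred on the horizontal axis through the centroid, so I = ΣĪ (holes subtracted) = 314.53 cm⁴.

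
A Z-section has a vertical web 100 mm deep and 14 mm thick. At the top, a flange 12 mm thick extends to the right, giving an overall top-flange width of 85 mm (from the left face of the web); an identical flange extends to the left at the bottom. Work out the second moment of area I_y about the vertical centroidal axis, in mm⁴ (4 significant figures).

Decompose the section into non-overlapping parts with the origin at the bottom-left of its bounding rectangle.
Web: 14 × 100, A = 1 400 mm², x = 78 mm, Ī = 22866.7 mm⁴.
Top flange (beyond web): 71 × 12, A = 852 mm², x = 120.5 mm, Ī = 357 911 mm⁴.
Bottom flange (beyond web): 71 × 12, A = 852 mm², x = 35.5 mm, Ī = 357 911 mm⁴.
Centroid: x̄ = ΣA·x / ΣA = 78 mm.
Transfer each piece to the vertical centroidal axis using Ī + A·d² with d = x − 78:
  web: d = 0 mm → contributes +22866.7 mm⁴
  top flange (beyond web): d = 42.5 mm → contributes +1 896 836 mm⁴
  bottom flange (beyond web): d = -42.5 mm → contributes +1 896 836 mm⁴
Total I = 3 816 539 mm⁴.

I_y ≈ 3.817 × 10⁶ mm⁴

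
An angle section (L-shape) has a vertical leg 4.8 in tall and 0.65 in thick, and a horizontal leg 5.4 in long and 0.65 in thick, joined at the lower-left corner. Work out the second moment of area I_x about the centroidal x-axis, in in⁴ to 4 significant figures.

Decompose the section into non-overlapping parts with the origin at the bottom-left of its bounding rectangle.
Vertical leg: 0.65 × 4.8, A = 3.12 in², y = 2.4 in, Ī = 5.9904 in⁴.
Horizontal leg (remainder): 4.75 × 0.65, A = 3.0875 in², y = 0.325 in, Ī = 0.108706 in⁴.
Centroid: ȳ = ΣA·y / ΣA = 1.36793 in.
Transfer each piece to the centroidal x-axis using Ī + A·d² with d = y − 1.36793:
  vertical leg: d = 1.03207 in → contributes +9.31371 in⁴
  horizontal leg (remainder): d = -1.04293 in → contributes +3.467 in⁴
Total I = 12.7807 in⁴.

I_x ≈ 12.78 in⁴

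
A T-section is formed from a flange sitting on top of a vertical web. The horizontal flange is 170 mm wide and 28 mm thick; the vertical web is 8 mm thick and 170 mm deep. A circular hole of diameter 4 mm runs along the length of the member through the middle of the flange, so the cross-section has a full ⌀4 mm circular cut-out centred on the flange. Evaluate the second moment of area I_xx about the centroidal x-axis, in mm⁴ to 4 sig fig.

Decompose the section into non-overlapping parts with the origin at the bottom-left of its bounding rectangle.
Flange: 170 × 28, A = 4 760 mm², y = 184 mm, Ī = 310 987 mm⁴.
Web: 8 × 170, A = 1 360 mm², y = 85 mm, Ī = 3 275 333 mm⁴.
Hole (subtracted): ⌀4, A = 12.5664 mm², y = 184 mm, Ī = 12.5664 mm⁴.
Centroid: ȳ = ΣA·y / ΣA = 161.955 mm.
Transfer each piece to the centroidal x-axis using Ī + A·d² with d = y − 161.955:
  flange: d = 22.0453 mm → contributes +2 624 317 mm⁴
  web: d = -76.9547 mm → contributes +11 329 296 mm⁴
  hole: d = 22.0453 mm → contributes −6119.74 mm⁴
Total I = 13 947 493 mm⁴.

I_xx ≈ 1.395 × 10⁷ mm⁴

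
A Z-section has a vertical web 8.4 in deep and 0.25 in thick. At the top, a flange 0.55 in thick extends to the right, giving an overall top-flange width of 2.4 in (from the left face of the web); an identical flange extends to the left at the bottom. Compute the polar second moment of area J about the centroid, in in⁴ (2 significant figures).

Break the section into simple shapes (no overlaps), measuring from the bottom-left corner of the bounding box.
Web: 0.25 × 8.4, A = 2.1 in², y = 4.2 in, Ī = 12.35 in⁴.
Top flange (beyond web): 2.15 × 0.55, A = 1.183 in², y = 8.125 in, Ī = 0.02981 in⁴.
Bottom flange (beyond web): 2.15 × 0.55, A = 1.183 in², y = 0.275 in, Ī = 0.02981 in⁴.
Centroid: ȳ = ΣA·y / ΣA = 4.2 in.
Transfer each piece to the centroidal x-axis using Ī + A·d² with d = y − 4.2:
  web: d = 0 in → contributes +12.35 in⁴
  top flange (beyond web): d = 3.925 in → contributes +18.25 in⁴
  bottom flange (beyond web): d = -3.925 in → contributes +18.25 in⁴
Total I = 48.84 in⁴.
For the y-axis: x̄ = 2.275 in.
Repeating about the centroidal y-axis gives I_y = 4.328 in⁴.
Polar second moment: J = I_x + I_y = 53.17 in⁴.

J ≈ 53 in⁴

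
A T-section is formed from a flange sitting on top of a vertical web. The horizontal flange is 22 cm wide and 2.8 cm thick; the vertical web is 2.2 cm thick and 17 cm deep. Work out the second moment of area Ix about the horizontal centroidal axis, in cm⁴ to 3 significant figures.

Ix ≈ 3220 cm⁴

Decompose the section into non-overlapping parts with the origin at the bottom-left of its bounding rectangle.
Flange: 22 × 2.8, A = 61.6 cm², y = 18.4 cm, Ī = 40.245 cm⁴.
Web: 2.2 × 17, A = 37.4 cm², y = 8.5 cm, Ī = 900.72 cm⁴.
Centroid: ȳ = ΣA·y / ΣA = 14.66 cm.
Transfer each piece to the horizontal centroidal axis using Ī + A·d² with d = y − 14.66:
  flange: d = 3.74 cm → contributes +901.88 cm⁴
  web: d = -6.16 cm → contributes +2319.9 cm⁴
Total I = 3221.8 cm⁴.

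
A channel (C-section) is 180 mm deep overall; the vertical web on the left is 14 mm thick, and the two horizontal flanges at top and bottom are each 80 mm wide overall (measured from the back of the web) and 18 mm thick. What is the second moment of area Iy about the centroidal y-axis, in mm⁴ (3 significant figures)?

Iy ≈ 2.86 × 10⁶ mm⁴

Break the section into simple shapes (no overlaps), measuring from the bottom-left corner of the bounding box.
Web: 14 × 180, A = 2 520 mm², x = 7 mm, Ī = 41 160 mm⁴.
Top flange (beyond web): 66 × 18, A = 1 188 mm², x = 47 mm, Ī = 431 244 mm⁴.
Bottom flange (beyond web): 66 × 18, A = 1 188 mm², x = 47 mm, Ī = 431 244 mm⁴.
Centroid: x̄ = ΣA·x / ΣA = 26.412 mm.
Transfer each piece to the centroidal y-axis using Ī + A·d² with d = x − 26.412:
  web: d = -19.412 mm → contributes +990 738 mm⁴
  top flange (beyond web): d = 20.588 mm → contributes +934 808 mm⁴
  bottom flange (beyond web): d = 20.588 mm → contributes +934 808 mm⁴
Total I = 2 860 354 mm⁴.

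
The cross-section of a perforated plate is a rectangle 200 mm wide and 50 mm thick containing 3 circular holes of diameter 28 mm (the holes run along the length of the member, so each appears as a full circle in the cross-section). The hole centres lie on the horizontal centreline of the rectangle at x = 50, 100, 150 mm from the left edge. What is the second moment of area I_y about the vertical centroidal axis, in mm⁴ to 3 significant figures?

I_y ≈ 3.02 × 10⁷ mm⁴

Split into non-overlapping primitives; take the origin at the lower-left of the bounding box.
Plate: 200 × 50, A = 10 000 mm², x = 100 mm, Ī = 33 333 333 mm⁴.
Hole 1 (subtracted): ⌀28, A = 615.75 mm², x = 50 mm, Ī = 30 172 mm⁴.
Hole 2 (subtracted): ⌀28, A = 615.75 mm², x = 100 mm, Ī = 30 172 mm⁴.
Hole 3 (subtracted): ⌀28, A = 615.75 mm², x = 150 mm, Ī = 30 172 mm⁴.
By symmetry the centroid is at mid-width, x̄ = 100 mm.
Transfer each piece to the vertical centroidal axis using Ī + A·d² with d = x − 100:
  plate: d = 0 mm → contributes +33 333 333 mm⁴
  hole 1: d = -50 mm → contributes −1 569 552 mm⁴
  hole 2: d = 0 mm → contributes −30 172 mm⁴
  hole 3: d = 50 mm → contributes −1 569 552 mm⁴
Total I = 30 164 057 mm⁴.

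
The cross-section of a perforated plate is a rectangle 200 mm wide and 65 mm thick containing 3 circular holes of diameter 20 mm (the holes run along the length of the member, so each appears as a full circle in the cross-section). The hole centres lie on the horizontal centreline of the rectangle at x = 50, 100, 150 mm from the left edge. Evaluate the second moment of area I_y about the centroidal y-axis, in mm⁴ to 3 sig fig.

I_y ≈ 4.17 × 10⁷ mm⁴

Split into non-overlapping primitives; take the origin at the lower-left of the bounding box.
Plate: 200 × 65, A = 13 000 mm², x = 100 mm, Ī = 43 333 333 mm⁴.
Hole 1 (subtracted): ⌀20, A = 314.16 mm², x = 50 mm, Ī = 7 854 mm⁴.
Hole 2 (subtracted): ⌀20, A = 314.16 mm², x = 100 mm, Ī = 7 854 mm⁴.
Hole 3 (subtracted): ⌀20, A = 314.16 mm², x = 150 mm, Ī = 7 854 mm⁴.
By symmetry the centroid is at mid-width, x̄ = 100 mm.
Transfer each piece to the centroidal y-axis using Ī + A·d² with d = x − 100:
  plate: d = 0 mm → contributes +43 333 333 mm⁴
  hole 1: d = -50 mm → contributes −793 252 mm⁴
  hole 2: d = 0 mm → contributes −7 854 mm⁴
  hole 3: d = 50 mm → contributes −793 252 mm⁴
Total I = 41 738 975 mm⁴.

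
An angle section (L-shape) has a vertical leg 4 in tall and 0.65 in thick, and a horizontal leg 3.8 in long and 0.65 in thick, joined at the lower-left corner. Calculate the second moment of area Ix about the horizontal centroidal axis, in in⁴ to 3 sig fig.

Ix ≈ 6.75 in⁴

Decompose the section into non-overlapping parts with the origin at the bottom-left of its bounding rectangle.
Vertical leg: 0.65 × 4, A = 2.6 in², y = 2 in, Ī = 3.4667 in⁴.
Horizontal leg (remainder): 3.15 × 0.65, A = 2.0475 in², y = 0.325 in, Ī = 0.072089 in⁴.
Centroid: ȳ = ΣA·y / ΣA = 1.2621 in.
Transfer each piece to the horizontal centroidal axis using Ī + A·d² with d = y − 1.2621:
  vertical leg: d = 0.73794 in → contributes +4.8825 in⁴
  horizontal leg (remainder): d = -0.93706 in → contributes +1.87 in⁴
Total I = 6.7525 in⁴.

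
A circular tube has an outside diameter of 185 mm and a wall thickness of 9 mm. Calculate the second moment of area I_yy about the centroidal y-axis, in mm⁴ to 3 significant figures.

Split into non-overlapping primitives; take the origin at the lower-left of the bounding box.
Outer circle: ⌀185, A = 26 880 mm², x = 92.5 mm, Ī = 57 498 539 mm⁴.
Bore (subtracted): ⌀167, A = 21 904 mm², x = 92.5 mm, Ī = 38 179 988 mm⁴.
By symmetry the centroid is at mid-width, x̄ = 92.5 mm.
All pieces are centred on the centroidal y-axis, so I = ΣĪ (holes subtracted) = 19 318 552 mm⁴.

I_yy ≈ 1.93 × 10⁷ mm⁴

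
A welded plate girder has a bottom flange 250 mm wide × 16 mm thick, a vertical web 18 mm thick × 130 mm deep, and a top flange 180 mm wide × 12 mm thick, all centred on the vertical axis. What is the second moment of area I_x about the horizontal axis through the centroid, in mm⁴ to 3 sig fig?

I_x ≈ 3.34 × 10⁷ mm⁴

Treat the section as a set of non-overlapping primitives; coordinates are from the bounding-box lower-left.
Bottom plate: 250 × 16, A = 4 000 mm², y = 8 mm, Ī = 85 333 mm⁴.
Web plate: 18 × 130, A = 2 340 mm², y = 81 mm, Ī = 3 295 500 mm⁴.
Top plate: 180 × 12, A = 2 160 mm², y = 152 mm, Ī = 25 920 mm⁴.
Centroid: ȳ = ΣA·y / ΣA = 64.689 mm.
Transfer each piece to the horizontal axis through the centroid using Ī + A·d² with d = y − 64.689:
  bottom plate: d = -56.689 mm → contributes +12 940 091 mm⁴
  web plate: d = 16.311 mm → contributes +3 918 023 mm⁴
  top plate: d = 87.311 mm → contributes +16 491 900 mm⁴
Total I = 33 350 013 mm⁴.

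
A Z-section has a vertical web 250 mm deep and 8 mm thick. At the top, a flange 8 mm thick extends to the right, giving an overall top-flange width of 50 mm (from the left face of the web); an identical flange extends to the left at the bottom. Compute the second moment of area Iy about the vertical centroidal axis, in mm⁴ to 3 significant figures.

Iy ≈ 5.29 × 10⁵ mm⁴

Decompose the section into non-overlapping parts with the origin at the bottom-left of its bounding rectangle.
Web: 8 × 250, A = 2 000 mm², x = 46 mm, Ī = 10 667 mm⁴.
Top flange (beyond web): 42 × 8, A = 336 mm², x = 71 mm, Ī = 49 392 mm⁴.
Bottom flange (beyond web): 42 × 8, A = 336 mm², x = 21 mm, Ī = 49 392 mm⁴.
Centroid: x̄ = ΣA·x / ΣA = 46 mm.
Transfer each piece to the vertical centroidal axis using Ī + A·d² with d = x − 46:
  web: d = 0 mm → contributes +10 667 mm⁴
  top flange (beyond web): d = 25 mm → contributes +259 392 mm⁴
  bottom flange (beyond web): d = -25 mm → contributes +259 392 mm⁴
Total I = 529 451 mm⁴.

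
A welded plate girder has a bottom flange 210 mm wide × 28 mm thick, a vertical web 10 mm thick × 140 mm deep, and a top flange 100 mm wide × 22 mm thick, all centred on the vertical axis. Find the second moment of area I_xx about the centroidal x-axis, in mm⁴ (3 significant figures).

I_xx ≈ 4.82 × 10⁷ mm⁴

Break the section into simple shapes (no overlaps), measuring from the bottom-left corner of the bounding box.
Bottom plate: 210 × 28, A = 5 880 mm², y = 14 mm, Ī = 384 160 mm⁴.
Web plate: 10 × 140, A = 1 400 mm², y = 98 mm, Ī = 2 286 667 mm⁴.
Top plate: 100 × 22, A = 2 200 mm², y = 179 mm, Ī = 88 733 mm⁴.
Centroid: ȳ = ΣA·y / ΣA = 64.696 mm.
Transfer each piece to the centroidal x-axis using Ī + A·d² with d = y − 64.696:
  bottom plate: d = -50.696 mm → contributes +15 496 377 mm⁴
  web plate: d = 33.304 mm → contributes +3 839 467 mm⁴
  top plate: d = 114.3 mm → contributes +28 832 521 mm⁴
Total I = 48 168 365 mm⁴.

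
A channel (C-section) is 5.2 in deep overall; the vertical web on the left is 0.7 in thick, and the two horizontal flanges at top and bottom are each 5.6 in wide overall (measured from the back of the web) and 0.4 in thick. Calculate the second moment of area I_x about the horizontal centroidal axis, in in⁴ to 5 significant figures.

Treat the section as a set of non-overlapping primitives; coordinates are from the bounding-box lower-left.
Web: 0.7 × 5.2, A = 3.64 in², y = 2.6 in, Ī = 8.202133 in⁴.
Top flange (beyond web): 4.9 × 0.4, A = 1.96 in², y = 5 in, Ī = 0.02613333 in⁴.
Bottom flange (beyond web): 4.9 × 0.4, A = 1.96 in², y = 0.2 in, Ī = 0.02613333 in⁴.
By symmetry the centroid is at mid-height, ȳ = 2.6 in.
Transfer each piece to the horizontal centroidal axis using Ī + A·d² with d = y − 2.6:
  web: d = 0 in → contributes +8.202133 in⁴
  top flange (beyond web): d = 2.4 in → contributes +11.31573 in⁴
  bottom flange (beyond web): d = -2.4 in → contributes +11.31573 in⁴
Total I = 30.8336 in⁴.

I_x ≈ 30.834 in⁴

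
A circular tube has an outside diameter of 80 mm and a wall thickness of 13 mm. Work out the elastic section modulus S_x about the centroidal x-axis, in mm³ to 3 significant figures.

S_x ≈ 3.98 × 10⁴ mm³

Treat the section as a set of non-overlapping primitives; coordinates are from the bounding-box lower-left.
Outer circle: ⌀80, A = 5026.5 mm², y = 40 mm, Ī = 2 010 619 mm⁴.
Bore (subtracted): ⌀54, A = 2290.2 mm², y = 40 mm, Ī = 417 393 mm⁴.
By symmetry the centroid is at mid-height, ȳ = 40 mm.
All pieces are centred on the centroidal x-axis, so I = ΣĪ (holes subtracted) = 1 593 227 mm⁴.
Extreme fibre distance c = 40 mm; S = I/c = 39 831 mm³.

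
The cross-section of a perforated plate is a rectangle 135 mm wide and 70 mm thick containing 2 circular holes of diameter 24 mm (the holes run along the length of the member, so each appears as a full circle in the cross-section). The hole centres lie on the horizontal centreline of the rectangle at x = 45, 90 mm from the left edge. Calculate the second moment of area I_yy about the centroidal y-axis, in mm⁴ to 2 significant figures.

Treat the section as a set of non-overlapping primitives; coordinates are from the bounding-box lower-left.
Plate: 135 × 70, A = 9 450 mm², x = 67.5 mm, Ī = 14 352 188 mm⁴.
Hole 1 (subtracted): ⌀24, A = 452.4 mm², x = 45 mm, Ī = 16 286 mm⁴.
Hole 2 (subtracted): ⌀24, A = 452.4 mm², x = 90 mm, Ī = 16 286 mm⁴.
By symmetry the centroid is at mid-width, x̄ = 67.5 mm.
Transfer each piece to the centroidal y-axis using Ī + A·d² with d = x − 67.5:
  plate: d = 0 mm → contributes +14 352 188 mm⁴
  hole 1: d = -22.5 mm → contributes −245 308 mm⁴
  hole 2: d = 22.5 mm → contributes −245 308 mm⁴
Total I = 13 861 571 mm⁴.

I_yy ≈ 1.4 × 10⁷ mm⁴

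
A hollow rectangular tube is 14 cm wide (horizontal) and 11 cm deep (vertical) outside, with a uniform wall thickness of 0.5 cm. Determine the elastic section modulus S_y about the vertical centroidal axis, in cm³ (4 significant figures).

Break the section into simple shapes (no overlaps), measuring from the bottom-left corner of the bounding box.
Outer rectangle: 14 × 11, A = 154 cm², x = 7 cm, Ī = 2515.33 cm⁴.
Inner void (subtracted): 13 × 10, A = 130 cm², x = 7 cm, Ī = 1830.83 cm⁴.
By symmetry the centroid is at mid-width, x̄ = 7 cm.
All pieces are centred on the vertical centroidal axis, so I = ΣĪ (holes subtracted) = 684.5 cm⁴.
Extreme fibre distance c = 7 cm; S = I/c = 97.7857 cm³.

S_y ≈ 97.79 cm³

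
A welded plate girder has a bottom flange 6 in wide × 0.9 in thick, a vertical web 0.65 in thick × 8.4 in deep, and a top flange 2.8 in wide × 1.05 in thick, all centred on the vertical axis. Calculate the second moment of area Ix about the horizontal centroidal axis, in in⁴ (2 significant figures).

Split into non-overlapping primitives; take the origin at the lower-left of the bounding box.
Bottom plate: 6 × 0.9, A = 5.4 in², y = 0.45 in, Ī = 0.3645 in⁴.
Web plate: 0.65 × 8.4, A = 5.46 in², y = 5.1 in, Ī = 32.1 in⁴.
Top plate: 2.8 × 1.05, A = 2.94 in², y = 9.825 in, Ī = 0.2701 in⁴.
Centroid: ȳ = ΣA·y / ΣA = 4.287 in.
Transfer each piece to the horizontal centroidal axis using Ī + A·d² with d = y − 4.287:
  bottom plate: d = -3.837 in → contributes +79.87 in⁴
  web plate: d = 0.8129 in → contributes +35.71 in⁴
  top plate: d = 5.538 in → contributes +90.44 in⁴
Total I = 206 in⁴.

Ix ≈ 210 in⁴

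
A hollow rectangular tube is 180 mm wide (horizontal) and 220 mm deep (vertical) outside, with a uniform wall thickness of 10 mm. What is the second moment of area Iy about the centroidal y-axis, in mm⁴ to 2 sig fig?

Iy ≈ 3.9 × 10⁷ mm⁴

Decompose the section into non-overlapping parts with the origin at the bottom-left of its bounding rectangle.
Outer rectangle: 180 × 220, A = 39 600 mm², x = 90 mm, Ī = 106 920 000 mm⁴.
Inner void (subtracted): 160 × 200, A = 32 000 mm², x = 90 mm, Ī = 68 266 667 mm⁴.
By symmetry the centroid is at mid-width, x̄ = 90 mm.
All pieces are centred on the centroidal y-axis, so I = ΣĪ (holes subtracted) = 38 653 333 mm⁴.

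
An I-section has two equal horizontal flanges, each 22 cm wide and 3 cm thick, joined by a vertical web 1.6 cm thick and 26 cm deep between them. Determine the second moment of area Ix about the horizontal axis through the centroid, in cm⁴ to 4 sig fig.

Split into non-overlapping primitives; take the origin at the lower-left of the bounding box.
Bottom flange: 22 × 3, A = 66 cm², y = 1.5 cm, Ī = 49.5 cm⁴.
Web: 1.6 × 26, A = 41.6 cm², y = 16 cm, Ī = 2343.47 cm⁴.
Top flange: 22 × 3, A = 66 cm², y = 30.5 cm, Ī = 49.5 cm⁴.
By symmetry the centroid is at mid-height, ȳ = 16 cm.
Transfer each piece to the horizontal axis through the centroid using Ī + A·d² with d = y − 16:
  bottom flange: d = -14.5 cm → contributes +13 926 cm⁴
  web: d = 0 cm → contributes +2343.47 cm⁴
  top flange: d = 14.5 cm → contributes +13 926 cm⁴
Total I = 30195.5 cm⁴.

Ix ≈ 3.020 × 10⁴ cm⁴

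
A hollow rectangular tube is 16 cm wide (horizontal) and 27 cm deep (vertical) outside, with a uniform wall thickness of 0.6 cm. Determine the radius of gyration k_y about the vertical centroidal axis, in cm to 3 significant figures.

k_y ≈ 6.69 cm

Treat the section as a set of non-overlapping primitives; coordinates are from the bounding-box lower-left.
Outer rectangle: 16 × 27, A = 432 cm², x = 8 cm, Ī = 9 216 cm⁴.
Inner void (subtracted): 14.8 × 25.8, A = 381.84 cm², x = 8 cm, Ī = 6969.9 cm⁴.
By symmetry the centroid is at mid-width, x̄ = 8 cm.
All pieces are centred on the vertical centroidal axis, so I = ΣĪ (holes subtracted) = 2246.1 cm⁴.
Radius of gyration: k = √(I/A) = √(2246.1 / 50.16) = 6.6918 cm.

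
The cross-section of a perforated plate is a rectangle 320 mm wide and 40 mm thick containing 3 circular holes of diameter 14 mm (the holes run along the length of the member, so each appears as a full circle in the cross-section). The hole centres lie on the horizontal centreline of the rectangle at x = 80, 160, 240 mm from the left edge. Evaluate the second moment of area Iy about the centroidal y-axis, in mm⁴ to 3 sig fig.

Iy ≈ 1.07 × 10⁸ mm⁴

Break the section into simple shapes (no overlaps), measuring from the bottom-left corner of the bounding box.
Plate: 320 × 40, A = 12 800 mm², x = 160 mm, Ī = 109 226 667 mm⁴.
Hole 1 (subtracted): ⌀14, A = 153.94 mm², x = 80 mm, Ī = 1885.7 mm⁴.
Hole 2 (subtracted): ⌀14, A = 153.94 mm², x = 160 mm, Ī = 1885.7 mm⁴.
Hole 3 (subtracted): ⌀14, A = 153.94 mm², x = 240 mm, Ī = 1885.7 mm⁴.
By symmetry the centroid is at mid-width, x̄ = 160 mm.
Transfer each piece to the centroidal y-axis using Ī + A·d² with d = x − 160:
  plate: d = 0 mm → contributes +109 226 667 mm⁴
  hole 1: d = -80 mm → contributes −987 089 mm⁴
  hole 2: d = 0 mm → contributes −1885.7 mm⁴
  hole 3: d = 80 mm → contributes −987 089 mm⁴
Total I = 107 250 603 mm⁴.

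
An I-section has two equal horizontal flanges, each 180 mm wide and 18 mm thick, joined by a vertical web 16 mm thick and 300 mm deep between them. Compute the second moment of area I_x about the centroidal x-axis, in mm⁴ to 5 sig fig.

Break the section into simple shapes (no overlaps), measuring from the bottom-left corner of the bounding box.
Bottom flange: 180 × 18, A = 3 240 mm², y = 9 mm, Ī = 87 480 mm⁴.
Web: 16 × 300, A = 4 800 mm², y = 168 mm, Ī = 36 000 000 mm⁴.
Top flange: 180 × 18, A = 3 240 mm², y = 327 mm, Ī = 87 480 mm⁴.
By symmetry the centroid is at mid-height, ȳ = 168 mm.
Transfer each piece to the centroidal x-axis using Ī + A·d² with d = y − 168:
  bottom flange: d = -159 mm → contributes +81 997 920 mm⁴
  web: d = 0 mm → contributes +36 000 000 mm⁴
  top flange: d = 159 mm → contributes +81 997 920 mm⁴
Total I = 199 995 840 mm⁴.

I_x ≈ 2.0000 × 10⁸ mm⁴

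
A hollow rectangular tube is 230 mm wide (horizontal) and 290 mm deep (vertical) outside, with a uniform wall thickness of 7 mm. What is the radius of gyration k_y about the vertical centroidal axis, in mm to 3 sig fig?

Break the section into simple shapes (no overlaps), measuring from the bottom-left corner of the bounding box.
Outer rectangle: 230 × 290, A = 66 700 mm², x = 115 mm, Ī = 294 035 833 mm⁴.
Inner void (subtracted): 216 × 276, A = 59 616 mm², x = 115 mm, Ī = 231 787 008 mm⁴.
By symmetry the centroid is at mid-width, x̄ = 115 mm.
All pieces are centred on the vertical centroidal axis, so I = ΣĪ (holes subtracted) = 62 248 825 mm⁴.
Radius of gyration: k = √(I/A) = √(62 248 825 / 7 084) = 93.74 mm.

k_y ≈ 93.7 mm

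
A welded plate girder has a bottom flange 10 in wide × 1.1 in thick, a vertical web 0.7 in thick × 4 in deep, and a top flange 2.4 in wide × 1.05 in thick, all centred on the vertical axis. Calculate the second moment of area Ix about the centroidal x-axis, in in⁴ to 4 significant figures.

Treat the section as a set of non-overlapping primitives; coordinates are from the bounding-box lower-left.
Bottom plate: 10 × 1.1, A = 11 in², y = 0.55 in, Ī = 1.10917 in⁴.
Web plate: 0.7 × 4, A = 2.8 in², y = 3.1 in, Ī = 3.73333 in⁴.
Top plate: 2.4 × 1.05, A = 2.52 in², y = 5.625 in, Ī = 0.231525 in⁴.
Centroid: ȳ = ΣA·y / ΣA = 1.77114 in.
Transfer each piece to the centroidal x-axis using Ī + A·d² with d = y − 1.77114:
  bottom plate: d = -1.22114 in → contributes +17.5122 in⁴
  web plate: d = 1.32886 in → contributes +8.67777 in⁴
  top plate: d = 3.85386 in → contributes +37.6592 in⁴
Total I = 63.8491 in⁴.

Ix ≈ 63.85 in⁴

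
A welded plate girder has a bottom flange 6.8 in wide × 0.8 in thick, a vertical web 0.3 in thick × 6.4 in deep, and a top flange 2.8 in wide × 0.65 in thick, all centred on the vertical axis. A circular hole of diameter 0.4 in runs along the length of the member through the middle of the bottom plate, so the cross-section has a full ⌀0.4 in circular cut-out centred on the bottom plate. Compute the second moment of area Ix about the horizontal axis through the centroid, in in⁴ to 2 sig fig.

Ix ≈ 81 in⁴

Decompose the section into non-overlapping parts with the origin at the bottom-left of its bounding rectangle.
Bottom plate: 6.8 × 0.8, A = 5.44 in², y = 0.4 in, Ī = 0.2901 in⁴.
Web plate: 0.3 × 6.4, A = 1.92 in², y = 4 in, Ī = 6.554 in⁴.
Top plate: 2.8 × 0.65, A = 1.82 in², y = 7.525 in, Ī = 0.06408 in⁴.
Hole (subtracted): ⌀0.4, A = 0.1257 in², y = 0.4 in, Ī = 0.001257 in⁴.
Centroid: ȳ = ΣA·y / ΣA = 2.596 in.
Transfer each piece to the horizontal axis through the centroid using Ī + A·d² with d = y − 2.596:
  bottom plate: d = -2.196 in → contributes +26.51 in⁴
  web plate: d = 1.404 in → contributes +10.34 in⁴
  top plate: d = 4.929 in → contributes +44.29 in⁴
  hole: d = -2.196 in → contributes −0.607 in⁴
Total I = 80.54 in⁴.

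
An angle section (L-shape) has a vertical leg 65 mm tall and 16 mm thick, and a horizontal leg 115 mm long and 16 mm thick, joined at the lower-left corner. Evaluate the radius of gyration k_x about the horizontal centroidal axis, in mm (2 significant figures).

Split into non-overlapping primitives; take the origin at the lower-left of the bounding box.
Vertical leg: 16 × 65, A = 1 040 mm², y = 32.5 mm, Ī = 366 167 mm⁴.
Horizontal leg (remainder): 99 × 16, A = 1 584 mm², y = 8 mm, Ī = 33 792 mm⁴.
Centroid: ȳ = ΣA·y / ΣA = 17.71 mm.
Transfer each piece to the horizontal centroidal axis using Ī + A·d² with d = y − 17.71:
  vertical leg: d = 14.79 mm → contributes +593 649 mm⁴
  horizontal leg (remainder): d = -9.71 mm → contributes +183 149 mm⁴
Total I = 776 799 mm⁴.
Radius of gyration: k = √(I/A) = √(776 799 / 2 624) = 17.21 mm.

k_x ≈ 17 mm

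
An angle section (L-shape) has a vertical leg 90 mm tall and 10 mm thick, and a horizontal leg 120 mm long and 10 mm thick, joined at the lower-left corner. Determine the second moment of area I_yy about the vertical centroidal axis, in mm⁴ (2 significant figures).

I_yy ≈ 2.9 × 10⁶ mm⁴

Decompose the section into non-overlapping parts with the origin at the bottom-left of its bounding rectangle.
Vertical leg: 10 × 90, A = 900 mm², x = 5 mm, Ī = 7 500 mm⁴.
Horizontal leg (remainder): 110 × 10, A = 1 100 mm², x = 65 mm, Ī = 1 109 167 mm⁴.
Centroid: x̄ = ΣA·x / ΣA = 38 mm.
Transfer each piece to the vertical centroidal axis using Ī + A·d² with d = x − 38:
  vertical leg: d = -33 mm → contributes +987 600 mm⁴
  horizontal leg (remainder): d = 27 mm → contributes +1 911 067 mm⁴
Total I = 2 898 667 mm⁴.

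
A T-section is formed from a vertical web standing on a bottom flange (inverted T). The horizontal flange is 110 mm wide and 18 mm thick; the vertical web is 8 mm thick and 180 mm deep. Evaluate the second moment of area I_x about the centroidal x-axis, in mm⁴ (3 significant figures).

I_x ≈ 1.21 × 10⁷ mm⁴

Treat the section as a set of non-overlapping primitives; coordinates are from the bounding-box lower-left.
Flange: 110 × 18, A = 1 980 mm², y = 9 mm, Ī = 53 460 mm⁴.
Web: 8 × 180, A = 1 440 mm², y = 108 mm, Ī = 3 888 000 mm⁴.
Centroid: ȳ = ΣA·y / ΣA = 50.684 mm.
Transfer each piece to the centroidal x-axis using Ī + A·d² with d = y − 50.684:
  flange: d = -41.684 mm → contributes +3 493 855 mm⁴
  web: d = 57.316 mm → contributes +8 618 544 mm⁴
Total I = 12 112 399 mm⁴.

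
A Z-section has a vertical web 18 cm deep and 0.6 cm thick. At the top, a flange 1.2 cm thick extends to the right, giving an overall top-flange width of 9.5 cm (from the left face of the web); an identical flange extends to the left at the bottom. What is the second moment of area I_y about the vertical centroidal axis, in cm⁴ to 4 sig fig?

I_y ≈ 623.3 cm⁴

Break the section into simple shapes (no overlaps), measuring from the bottom-left corner of the bounding box.
Web: 0.6 × 18, A = 10.8 cm², x = 9.2 cm, Ī = 0.324 cm⁴.
Top flange (beyond web): 8.9 × 1.2, A = 10.68 cm², x = 13.95 cm, Ī = 70.4969 cm⁴.
Bottom flange (beyond web): 8.9 × 1.2, A = 10.68 cm², x = 4.45 cm, Ī = 70.4969 cm⁴.
Centroid: x̄ = ΣA·x / ΣA = 9.2 cm.
Transfer each piece to the vertical centroidal axis using Ī + A·d² with d = x − 9.2:
  web: d = 0 cm → contributes +0.324 cm⁴
  top flange (beyond web): d = 4.75 cm → contributes +311.464 cm⁴
  bottom flange (beyond web): d = -4.75 cm → contributes +311.464 cm⁴
Total I = 623.253 cm⁴.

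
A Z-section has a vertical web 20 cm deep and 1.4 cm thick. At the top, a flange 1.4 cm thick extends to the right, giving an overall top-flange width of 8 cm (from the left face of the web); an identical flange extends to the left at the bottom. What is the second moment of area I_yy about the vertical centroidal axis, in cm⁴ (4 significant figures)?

I_yy ≈ 367.3 cm⁴

Split into non-overlapping primitives; take the origin at the lower-left of the bounding box.
Web: 1.4 × 20, A = 28 cm², x = 7.3 cm, Ī = 4.57333 cm⁴.
Top flange (beyond web): 6.6 × 1.4, A = 9.24 cm², x = 11.3 cm, Ī = 33.5412 cm⁴.
Bottom flange (beyond web): 6.6 × 1.4, A = 9.24 cm², x = 3.3 cm, Ī = 33.5412 cm⁴.
Centroid: x̄ = ΣA·x / ΣA = 7.3 cm.
Transfer each piece to the vertical centroidal axis using Ī + A·d² with d = x − 7.3:
  web: d = 0 cm → contributes +4.57333 cm⁴
  top flange (beyond web): d = 4 cm → contributes +181.381 cm⁴
  bottom flange (beyond web): d = -4 cm → contributes +181.381 cm⁴
Total I = 367.336 cm⁴.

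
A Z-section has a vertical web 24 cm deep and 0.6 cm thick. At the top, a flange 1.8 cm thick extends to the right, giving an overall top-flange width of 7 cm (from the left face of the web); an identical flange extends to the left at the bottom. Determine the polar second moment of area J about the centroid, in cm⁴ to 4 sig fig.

Decompose the section into non-overlapping parts with the origin at the bottom-left of its bounding rectangle.
Web: 0.6 × 24, A = 14.4 cm², y = 12 cm, Ī = 691.2 cm⁴.
Top flange (beyond web): 6.4 × 1.8, A = 11.52 cm², y = 23.1 cm, Ī = 3.1104 cm⁴.
Bottom flange (beyond web): 6.4 × 1.8, A = 11.52 cm², y = 0.9 cm, Ī = 3.1104 cm⁴.
Centroid: ȳ = ΣA·y / ΣA = 12 cm.
Transfer each piece to the centroidal x-axis using Ī + A·d² with d = y − 12:
  web: d = 0 cm → contributes +691.2 cm⁴
  top flange (beyond web): d = 11.1 cm → contributes +1422.49 cm⁴
  bottom flange (beyond web): d = -11.1 cm → contributes +1422.49 cm⁴
Total I = 3536.18 cm⁴.
For the y-axis: x̄ = 6.7 cm.
Repeating about the centroidal y-axis gives I_y = 361.315 cm⁴.
Polar second moment: J = I_x + I_y = 3897.49 cm⁴.

J ≈ 3897 cm⁴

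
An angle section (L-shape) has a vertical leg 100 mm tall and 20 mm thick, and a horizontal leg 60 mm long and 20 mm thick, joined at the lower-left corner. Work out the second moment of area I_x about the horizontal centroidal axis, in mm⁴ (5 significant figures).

Break the section into simple shapes (no overlaps), measuring from the bottom-left corner of the bounding box.
Vertical leg: 20 × 100, A = 2 000 mm², y = 50 mm, Ī = 1 666 667 mm⁴.
Horizontal leg (remainder): 40 × 20, A = 800 mm², y = 10 mm, Ī = 26666.67 mm⁴.
Centroid: ȳ = ΣA·y / ΣA = 38.57143 mm.
Transfer each piece to the horizontal centroidal axis using Ī + A·d² with d = y − 38.57143:
  vertical leg: d = 11.42857 mm → contributes +1 927 891 mm⁴
  horizontal leg (remainder): d = -28.57143 mm → contributes +679727.9 mm⁴
Total I = 2 607 619 mm⁴.

I_x ≈ 2.6076 × 10⁶ mm⁴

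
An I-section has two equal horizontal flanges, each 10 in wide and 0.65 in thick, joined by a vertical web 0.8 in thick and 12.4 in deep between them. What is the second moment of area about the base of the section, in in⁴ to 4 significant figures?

Split into non-overlapping primitives; take the origin at the lower-left of the bounding box.
Bottom flange: 10 × 0.65, A = 6.5 in², y = 0.325 in, Ī = 0.228854 in⁴.
Web: 0.8 × 12.4, A = 9.92 in², y = 6.85 in, Ī = 127.108 in⁴.
Top flange: 10 × 0.65, A = 6.5 in², y = 13.375 in, Ī = 0.228854 in⁴.
Transfer each piece to a horizontal axis along the bottom face using Ī + A·d² with d = y − 0:
  bottom flange: d = 0.325 in → contributes +0.915417 in⁴
  web: d = 6.85 in → contributes +592.579 in⁴
  top flange: d = 13.375 in → contributes +1163.02 in⁴
Total I = 1756.51 in⁴.

I_base ≈ 1757 in⁴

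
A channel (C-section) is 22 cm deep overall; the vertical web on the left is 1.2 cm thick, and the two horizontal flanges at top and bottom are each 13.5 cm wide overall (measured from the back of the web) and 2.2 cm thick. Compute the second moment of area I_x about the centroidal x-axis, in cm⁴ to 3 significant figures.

I_x ≈ 6390 cm⁴

Break the section into simple shapes (no overlaps), measuring from the bottom-left corner of the bounding box.
Web: 1.2 × 22, A = 26.4 cm², y = 11 cm, Ī = 1064.8 cm⁴.
Top flange (beyond web): 12.3 × 2.2, A = 27.06 cm², y = 20.9 cm, Ī = 10.914 cm⁴.
Bottom flange (beyond web): 12.3 × 2.2, A = 27.06 cm², y = 1.1 cm, Ī = 10.914 cm⁴.
By symmetry the centroid is at mid-height, ȳ = 11 cm.
Transfer each piece to the centroidal x-axis using Ī + A·d² with d = y − 11:
  web: d = 0 cm → contributes +1064.8 cm⁴
  top flange (beyond web): d = 9.9 cm → contributes +2663.1 cm⁴
  bottom flange (beyond web): d = -9.9 cm → contributes +2663.1 cm⁴
Total I = 6390.9 cm⁴.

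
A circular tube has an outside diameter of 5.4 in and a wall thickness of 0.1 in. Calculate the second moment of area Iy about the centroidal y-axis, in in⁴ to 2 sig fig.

Decompose the section into non-overlapping parts with the origin at the bottom-left of its bounding rectangle.
Outer circle: ⌀5.4, A = 22.9 in², x = 2.7 in, Ī = 41.74 in⁴.
Bore (subtracted): ⌀5.2, A = 21.24 in², x = 2.7 in, Ī = 35.89 in⁴.
By symmetry the centroid is at mid-width, x̄ = 2.7 in.
All pieces are centred on the centroidal y-axis, so I = ΣĪ (holes subtracted) = 5.848 in⁴.

Iy ≈ 5.8 in⁴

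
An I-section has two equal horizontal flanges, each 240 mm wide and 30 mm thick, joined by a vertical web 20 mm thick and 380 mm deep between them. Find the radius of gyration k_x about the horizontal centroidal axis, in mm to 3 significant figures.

Break the section into simple shapes (no overlaps), measuring from the bottom-left corner of the bounding box.
Bottom flange: 240 × 30, A = 7 200 mm², y = 15 mm, Ī = 540 000 mm⁴.
Web: 20 × 380, A = 7 600 mm², y = 220 mm, Ī = 91 453 333 mm⁴.
Top flange: 240 × 30, A = 7 200 mm², y = 425 mm, Ī = 540 000 mm⁴.
By symmetry the centroid is at mid-height, ȳ = 220 mm.
Transfer each piece to the horizontal centroidal axis using Ī + A·d² with d = y − 220:
  bottom flange: d = -205 mm → contributes +303 120 000 mm⁴
  web: d = 0 mm → contributes +91 453 333 mm⁴
  top flange: d = 205 mm → contributes +303 120 000 mm⁴
Total I = 697 693 333 mm⁴.
Radius of gyration: k = √(I/A) = √(697 693 333 / 22 000) = 178.08 mm.

k_x ≈ 178 mm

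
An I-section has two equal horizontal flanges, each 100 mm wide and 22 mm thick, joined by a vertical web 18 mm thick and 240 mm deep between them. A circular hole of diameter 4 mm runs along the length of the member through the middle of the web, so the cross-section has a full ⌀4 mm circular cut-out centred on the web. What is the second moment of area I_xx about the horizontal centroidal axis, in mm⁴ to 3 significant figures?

I_xx ≈ 9.64 × 10⁷ mm⁴

Break the section into simple shapes (no overlaps), measuring from the bottom-left corner of the bounding box.
Bottom flange: 100 × 22, A = 2 200 mm², y = 11 mm, Ī = 88 733 mm⁴.
Web: 18 × 240, A = 4 320 mm², y = 142 mm, Ī = 20 736 000 mm⁴.
Top flange: 100 × 22, A = 2 200 mm², y = 273 mm, Ī = 88 733 mm⁴.
Hole (subtracted): ⌀4, A = 12.566 mm², y = 142 mm, Ī = 12.566 mm⁴.
By symmetry the centroid is at mid-height, ȳ = 142 mm.
Transfer each piece to the horizontal centroidal axis using Ī + A·d² with d = y − 142:
  bottom flange: d = -131 mm → contributes +37 842 933 mm⁴
  web: d = 0 mm → contributes +20 736 000 mm⁴
  top flange: d = 131 mm → contributes +37 842 933 mm⁴
  hole: d = 0 mm → contributes −12.566 mm⁴
Total I = 96 421 854 mm⁴.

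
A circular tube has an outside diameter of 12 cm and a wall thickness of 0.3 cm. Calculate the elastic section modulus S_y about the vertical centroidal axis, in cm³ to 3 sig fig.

S_y ≈ 31.5 cm³

Decompose the section into non-overlapping parts with the origin at the bottom-left of its bounding rectangle.
Outer circle: ⌀12, A = 113.1 cm², x = 6 cm, Ī = 1017.9 cm⁴.
Bore (subtracted): ⌀11.4, A = 102.07 cm², x = 6 cm, Ī = 829.07 cm⁴.
By symmetry the centroid is at mid-width, x̄ = 6 cm.
All pieces are centred on the vertical centroidal axis, so I = ΣĪ (holes subtracted) = 188.81 cm⁴.
Extreme fibre distance c = 6 cm; S = I/c = 31.468 cm³.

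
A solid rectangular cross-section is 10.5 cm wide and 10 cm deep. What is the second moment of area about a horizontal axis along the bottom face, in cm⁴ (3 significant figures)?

I_base ≈ 3500 cm⁴

The section: 10.5 × 10, A = 105 cm², y = 5 cm, Ī = 875 cm⁴.
Transfer it to the bottom edge using Ī + A·d² with d = y − 0:
  the section: d = 5 cm → contributes +3 500 cm⁴
Total I = 3 500 cm⁴.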